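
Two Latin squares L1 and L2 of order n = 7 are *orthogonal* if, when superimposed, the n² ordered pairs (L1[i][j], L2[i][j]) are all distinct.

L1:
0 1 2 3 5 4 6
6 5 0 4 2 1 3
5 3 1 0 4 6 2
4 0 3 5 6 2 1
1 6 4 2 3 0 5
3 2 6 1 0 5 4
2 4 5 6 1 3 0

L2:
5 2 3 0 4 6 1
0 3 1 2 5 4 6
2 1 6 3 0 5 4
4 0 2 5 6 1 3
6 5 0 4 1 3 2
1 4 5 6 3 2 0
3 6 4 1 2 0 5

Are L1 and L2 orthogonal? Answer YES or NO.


Form the n² = 49 superimposed pairs (L1[i][j], L2[i][j]), row by row (rows and columns indexed from 0):
row 0: (0,5) (1,2) (2,3) (3,0) (5,4) (4,6) (6,1)
row 1: (6,0) (5,3) (0,1) (4,2) (2,5) (1,4) (3,6)
row 2: (5,2) (3,1) (1,6) (0,3) (4,0) (6,5) (2,4)
row 3: (4,4) (0,0) (3,2) (5,5) (6,6) (2,1) (1,3)
row 4: (1,6) (6,5) (4,0) (2,4) (3,1) (0,3) (5,2)
row 5: (3,1) (2,4) (6,5) (1,6) (0,3) (5,2) (4,0)
row 6: (2,3) (4,6) (5,4) (6,1) (1,2) (3,0) (0,5)
Orthogonality requires all 49 pairs distinct.
But the pair (1,6) repeats: cell (2,2) has L1 = 1, L2 = 6, and cell (4,0) has L1 = 1, L2 = 6.
A repeated pair means some other pair never occurs (only 28 distinct pairs out of 49), so the squares are not orthogonal.
Conclusion: NO.

NO


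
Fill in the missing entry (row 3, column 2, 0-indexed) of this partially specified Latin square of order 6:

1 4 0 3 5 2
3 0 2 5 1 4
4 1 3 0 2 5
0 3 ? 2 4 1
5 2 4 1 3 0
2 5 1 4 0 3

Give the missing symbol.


Row 3 contains symbols [0, 1, 2, 3, 4] — missing [5].
Column 2 contains symbols [0, 1, 2, 3, 4] — missing [5].
The missing symbol must appear in both missing sets; intersection = [5].
Therefore the hidden value is 5.

Missing value = 5.


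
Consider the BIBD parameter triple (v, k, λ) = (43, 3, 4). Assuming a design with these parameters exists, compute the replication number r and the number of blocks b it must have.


Any 2-(v, k, λ) BIBD satisfies two necessary conditions:
  (i)  Each point sits in r blocks, and counting incidences through any fixed point gives r(k − 1) = λ(v − 1), so r = λ(v − 1)/(k − 1).
  (ii) Total incidences bk = vr, so b = vr/k.
Step 1: r = λ(v − 1)/(k − 1) = 4·(43 − 1)/(3 − 1) = 4·42/2 = 168/2 = 84.
Step 2: b = vr/k = 43·84/3 = 3612/3 = 1204.
Check integrality: r = 84 ∈ Z ✓, b = 1204 ∈ Z ✓.
(These identities are necessary conditions: they determine r and b for any design with these parameters, but do not by themselves prove that one exists.)

r = 84, b = 1204.


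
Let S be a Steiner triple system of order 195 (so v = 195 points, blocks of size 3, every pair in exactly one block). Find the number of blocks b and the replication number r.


An STS(v) is a 2-(v, 3, 1) BIBD: block size k = 3, λ = 1.
Replication: r(k − 1) = λ(v − 1) ⇒ r·2 = 195 − 1 = 194 ⇒ r = 97.
Block count: bk = vr ⇒ b·3 = 195·97 = 18915 ⇒ b = 6305.

r = 97, b = 6305.


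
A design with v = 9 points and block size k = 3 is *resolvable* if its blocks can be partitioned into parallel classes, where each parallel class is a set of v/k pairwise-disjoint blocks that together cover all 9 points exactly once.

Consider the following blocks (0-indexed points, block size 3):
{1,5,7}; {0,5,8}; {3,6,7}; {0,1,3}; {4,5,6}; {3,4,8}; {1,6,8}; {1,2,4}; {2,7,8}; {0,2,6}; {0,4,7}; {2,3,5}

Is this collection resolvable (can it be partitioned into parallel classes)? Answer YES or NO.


v = 9, block size k = 3, number of blocks = 12.
For resolvability, blocks must partition into parallel classes of size v/k = 3.
Total blocks must therefore be a multiple of 3: 12 = 3·4 + 0 ⇒ divisible ✓.
Greedy packing gives 4 candidate class(es). Each should be a full parallel class (size 3, covers all 9 points).
  Class 1 (3 blocks): {1,5,7}; {3,4,8}; {0,2,6}. Points covered: [0, 1, 2, 3, 4, 5, 6, 7, 8].
  Class 2 (3 blocks): {0,5,8}; {3,6,7}; {1,2,4}. Points covered: [0, 1, 2, 3, 4, 5, 6, 7, 8].
  Class 3 (3 blocks): {0,1,3}; {4,5,6}; {2,7,8}. Points covered: [0, 1, 2, 3, 4, 5, 6, 7, 8].
  Class 4 (3 blocks): {1,6,8}; {0,4,7}; {2,3,5}. Points covered: [0, 1, 2, 3, 4, 5, 6, 7, 8].
All classes full (size 3)? YES. All classes cover every point? YES.
Resolvable? YES.

YES


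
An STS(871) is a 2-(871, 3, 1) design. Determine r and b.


An STS(v) is a 2-(v, 3, 1) BIBD: block size k = 3, λ = 1.
Replication: r(k − 1) = λ(v − 1) ⇒ r·2 = 871 − 1 = 870 ⇒ r = 435.
Block count: bk = vr ⇒ b·3 = 871·435 = 378885 ⇒ b = 126295.

r = 435, b = 126295.


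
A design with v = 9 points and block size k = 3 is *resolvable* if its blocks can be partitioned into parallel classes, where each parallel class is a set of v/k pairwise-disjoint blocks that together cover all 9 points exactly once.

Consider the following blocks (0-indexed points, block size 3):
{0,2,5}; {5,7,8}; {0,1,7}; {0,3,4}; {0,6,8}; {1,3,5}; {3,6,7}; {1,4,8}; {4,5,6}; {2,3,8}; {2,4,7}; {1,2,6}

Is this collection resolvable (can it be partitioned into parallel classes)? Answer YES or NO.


v = 9, block size k = 3, number of blocks = 12.
For resolvability, blocks must partition into parallel classes of size v/k = 3.
Total blocks must therefore be a multiple of 3: 12 = 3·4 + 0 ⇒ divisible ✓.
Greedy packing gives 4 candidate class(es). Each should be a full parallel class (size 3, covers all 9 points).
  Class 1 (3 blocks): {0,2,5}; {3,6,7}; {1,4,8}. Points covered: [0, 1, 2, 3, 4, 5, 6, 7, 8].
  Class 2 (3 blocks): {5,7,8}; {0,3,4}; {1,2,6}. Points covered: [0, 1, 2, 3, 4, 5, 6, 7, 8].
  Class 3 (3 blocks): {0,1,7}; {4,5,6}; {2,3,8}. Points covered: [0, 1, 2, 3, 4, 5, 6, 7, 8].
  Class 4 (3 blocks): {0,6,8}; {1,3,5}; {2,4,7}. Points covered: [0, 1, 2, 3, 4, 5, 6, 7, 8].
All classes full (size 3)? YES. All classes cover every point? YES.
Resolvable? YES.

YES


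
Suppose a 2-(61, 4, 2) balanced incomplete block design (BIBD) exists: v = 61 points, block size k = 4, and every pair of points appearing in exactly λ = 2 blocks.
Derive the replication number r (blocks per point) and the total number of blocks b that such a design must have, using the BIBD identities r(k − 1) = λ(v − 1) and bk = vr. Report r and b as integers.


Any 2-(v, k, λ) BIBD satisfies two necessary conditions:
  (i)  Each point sits in r blocks, and counting incidences through any fixed point gives r(k − 1) = λ(v − 1), so r = λ(v − 1)/(k − 1).
  (ii) Total incidences bk = vr, so b = vr/k.
Step 1: r = λ(v − 1)/(k − 1) = 2·(61 − 1)/(4 − 1) = 2·60/3 = 120/3 = 40.
Step 2: b = vr/k = 61·40/4 = 2440/4 = 610.
Check integrality: r = 40 ∈ Z ✓, b = 610 ∈ Z ✓.
(These identities are necessary conditions: they determine r and b for any design with these parameters, but do not by themselves prove that one exists.)

r = 40, b = 610.


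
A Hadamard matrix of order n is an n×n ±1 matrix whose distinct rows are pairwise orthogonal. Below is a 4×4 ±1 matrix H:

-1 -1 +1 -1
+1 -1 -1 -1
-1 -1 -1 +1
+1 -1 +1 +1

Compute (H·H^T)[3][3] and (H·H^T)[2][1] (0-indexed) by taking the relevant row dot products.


Row 1 of H: [1, -1, -1, -1].
Row 2 of H: [-1, -1, -1, 1].
Row 3 of H: [1, -1, 1, 1].
(H·H^T)[3][3] = Σ_j H[3][j]·H[3][j] = (1)² + (-1)² + (1)² + (1)² = 1 + 1 + 1 + 1 = 4.
(H·H^T)[2][1] = Σ_j H[2][j]·H[1][j] = (-1)·(1) + (-1)·(-1) + (-1)·(-1) + (1)·(-1) = -1 + 1 + 1 + -1 = 0.
So rows 2 and 1 are orthogonal; the diagonal entry equals n = 4.

(3,3) entry = 4; (2,1) entry = 0.


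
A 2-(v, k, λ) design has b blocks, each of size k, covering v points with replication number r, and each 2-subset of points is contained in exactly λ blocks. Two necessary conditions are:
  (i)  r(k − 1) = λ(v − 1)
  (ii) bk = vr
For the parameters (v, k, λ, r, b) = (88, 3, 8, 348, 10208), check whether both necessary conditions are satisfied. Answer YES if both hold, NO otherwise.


Condition (i): r(k − 1) = 348·2 = 696; λ(v − 1) = 8·87 = 696. Match? YES.
Condition (ii): bk = 10208·3 = 30624; vr = 88·348 = 30624. Match? YES.
Both conditions hold? YES.

YES


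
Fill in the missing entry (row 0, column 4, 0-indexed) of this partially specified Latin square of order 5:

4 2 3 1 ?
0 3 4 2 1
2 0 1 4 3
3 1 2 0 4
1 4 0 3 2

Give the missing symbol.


Row 0 contains symbols [1, 2, 3, 4] — missing [0].
Column 4 contains symbols [1, 2, 3, 4] — missing [0].
The missing symbol must appear in both missing sets; intersection = [0].
Therefore the hidden value is 0.

Missing value = 0.


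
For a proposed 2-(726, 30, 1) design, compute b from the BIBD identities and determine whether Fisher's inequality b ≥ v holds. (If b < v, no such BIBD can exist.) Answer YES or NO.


r = λ(v − 1)/(k − 1) = 1·725/29 = 25.
b = vr/k = 726·25/30 = 605.
Fisher's inequality: b ≥ v ⇔ 605 ≥ 726? NO.

NO


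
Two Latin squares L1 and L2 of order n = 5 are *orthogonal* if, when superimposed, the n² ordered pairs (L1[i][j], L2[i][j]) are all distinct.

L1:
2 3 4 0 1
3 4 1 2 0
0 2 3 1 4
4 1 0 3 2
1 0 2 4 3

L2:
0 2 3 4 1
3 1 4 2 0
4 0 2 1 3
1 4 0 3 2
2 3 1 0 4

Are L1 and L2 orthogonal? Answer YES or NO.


Form the n² = 25 superimposed pairs (L1[i][j], L2[i][j]), row by row (rows and columns indexed from 0):
row 0: (2,0) (3,2) (4,3) (0,4) (1,1)
row 1: (3,3) (4,1) (1,4) (2,2) (0,0)
row 2: (0,4) (2,0) (3,2) (1,1) (4,3)
row 3: (4,1) (1,4) (0,0) (3,3) (2,2)
row 4: (1,2) (0,3) (2,1) (4,0) (3,4)
Orthogonality requires all 25 pairs distinct.
But the pair (0,4) repeats: cell (0,3) has L1 = 0, L2 = 4, and cell (2,0) has L1 = 0, L2 = 4.
A repeated pair means some other pair never occurs (only 15 distinct pairs out of 25), so the squares are not orthogonal.
Conclusion: NO.

NO


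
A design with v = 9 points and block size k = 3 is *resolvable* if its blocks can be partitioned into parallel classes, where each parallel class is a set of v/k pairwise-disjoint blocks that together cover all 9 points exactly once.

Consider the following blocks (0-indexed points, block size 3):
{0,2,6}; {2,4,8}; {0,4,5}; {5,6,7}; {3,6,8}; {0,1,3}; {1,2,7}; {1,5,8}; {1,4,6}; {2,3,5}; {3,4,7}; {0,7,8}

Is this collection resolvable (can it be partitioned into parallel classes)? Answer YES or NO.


v = 9, block size k = 3, number of blocks = 12.
For resolvability, blocks must partition into parallel classes of size v/k = 3.
Total blocks must therefore be a multiple of 3: 12 = 3·4 + 0 ⇒ divisible ✓.
Greedy packing gives 4 candidate class(es). Each should be a full parallel class (size 3, covers all 9 points).
  Class 1 (3 blocks): {0,2,6}; {1,5,8}; {3,4,7}. Points covered: [0, 1, 2, 3, 4, 5, 6, 7, 8].
  Class 2 (3 blocks): {2,4,8}; {5,6,7}; {0,1,3}. Points covered: [0, 1, 2, 3, 4, 5, 6, 7, 8].
  Class 3 (3 blocks): {0,4,5}; {3,6,8}; {1,2,7}. Points covered: [0, 1, 2, 3, 4, 5, 6, 7, 8].
  Class 4 (3 blocks): {1,4,6}; {2,3,5}; {0,7,8}. Points covered: [0, 1, 2, 3, 4, 5, 6, 7, 8].
All classes full (size 3)? YES. All classes cover every point? YES.
Resolvable? YES.

YES


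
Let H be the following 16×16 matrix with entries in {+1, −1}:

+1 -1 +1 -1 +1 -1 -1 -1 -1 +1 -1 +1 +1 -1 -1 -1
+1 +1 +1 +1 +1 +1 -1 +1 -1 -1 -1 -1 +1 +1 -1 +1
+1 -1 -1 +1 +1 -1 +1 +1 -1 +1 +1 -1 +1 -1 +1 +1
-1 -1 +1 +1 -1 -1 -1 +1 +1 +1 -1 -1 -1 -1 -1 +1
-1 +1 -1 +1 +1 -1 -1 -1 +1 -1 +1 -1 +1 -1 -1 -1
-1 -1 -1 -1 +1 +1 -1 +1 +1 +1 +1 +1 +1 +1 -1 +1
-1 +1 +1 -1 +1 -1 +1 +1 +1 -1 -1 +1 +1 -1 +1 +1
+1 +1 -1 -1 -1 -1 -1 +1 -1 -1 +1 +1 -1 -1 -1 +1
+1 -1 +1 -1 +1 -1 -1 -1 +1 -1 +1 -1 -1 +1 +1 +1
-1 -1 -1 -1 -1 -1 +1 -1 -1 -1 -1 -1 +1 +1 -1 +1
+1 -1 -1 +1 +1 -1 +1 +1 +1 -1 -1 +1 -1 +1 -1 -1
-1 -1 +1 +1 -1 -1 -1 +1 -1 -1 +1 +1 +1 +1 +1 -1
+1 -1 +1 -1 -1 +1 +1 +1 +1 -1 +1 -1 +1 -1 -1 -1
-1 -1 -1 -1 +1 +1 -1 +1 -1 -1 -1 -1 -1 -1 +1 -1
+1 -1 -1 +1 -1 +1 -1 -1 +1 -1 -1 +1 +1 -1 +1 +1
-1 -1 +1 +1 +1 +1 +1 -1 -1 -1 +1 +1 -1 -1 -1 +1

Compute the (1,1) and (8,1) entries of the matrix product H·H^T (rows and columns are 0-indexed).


Row 1 of H: [1, 1, 1, 1, 1, 1, -1, 1, -1, -1, -1, -1, 1, 1, -1, 1].
Row 8 of H: [1, -1, 1, -1, 1, -1, -1, -1, 1, -1, 1, -1, -1, 1, 1, 1].
(H·H^T)[1][1] = Σ_j H[1][j]·H[1][j] = (1)² + (1)² + (1)² + (1)² + (1)² + (1)² + (-1)² + (1)² + (-1)² + (-1)² + (-1)² + (-1)² + (1)² + (1)² + (-1)² + (1)² = 1 + 1 + 1 + 1 + 1 + 1 + 1 + 1 + 1 + 1 + 1 + 1 + 1 + 1 + 1 + 1 = 16.
(H·H^T)[8][1] = Σ_j H[8][j]·H[1][j] = (1)·(1) + (-1)·(1) + (1)·(1) + (-1)·(1) + (1)·(1) + (-1)·(1) + (-1)·(-1) + (-1)·(1) + (1)·(-1) + (-1)·(-1) + (1)·(-1) + (-1)·(-1) + (-1)·(1) + (1)·(1) + (1)·(-1) + (1)·(1) = 1 + -1 + 1 + -1 + 1 + -1 + 1 + -1 + -1 + 1 + -1 + 1 + -1 + 1 + -1 + 1 = 0.
So rows 8 and 1 are orthogonal; the diagonal entry equals n = 16.

(1,1) entry = 16; (8,1) entry = 0.


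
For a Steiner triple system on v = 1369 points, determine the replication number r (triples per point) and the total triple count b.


An STS(v) is a 2-(v, 3, 1) BIBD: block size k = 3, λ = 1.
Replication: r(k − 1) = λ(v − 1) ⇒ r·2 = 1369 − 1 = 1368 ⇒ r = 684.
Block count: bk = vr ⇒ b·3 = 1369·684 = 936396 ⇒ b = 312132.

r = 684, b = 312132.


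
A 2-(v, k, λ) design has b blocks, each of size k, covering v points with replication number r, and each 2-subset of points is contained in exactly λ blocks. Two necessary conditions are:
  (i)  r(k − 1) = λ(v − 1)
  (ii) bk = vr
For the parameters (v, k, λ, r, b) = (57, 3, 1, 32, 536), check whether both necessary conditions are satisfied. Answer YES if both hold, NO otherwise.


Condition (i): r(k − 1) = 32·2 = 64; λ(v − 1) = 1·56 = 56. Match? NO.
Condition (ii): bk = 536·3 = 1608; vr = 57·32 = 1824. Match? NO.
Both conditions hold? NO.

NO


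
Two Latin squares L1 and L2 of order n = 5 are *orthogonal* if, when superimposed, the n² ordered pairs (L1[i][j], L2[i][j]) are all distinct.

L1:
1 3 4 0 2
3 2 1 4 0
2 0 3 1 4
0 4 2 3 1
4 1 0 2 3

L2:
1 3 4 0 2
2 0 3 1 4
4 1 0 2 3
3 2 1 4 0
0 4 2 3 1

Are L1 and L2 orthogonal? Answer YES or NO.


Form the n² = 25 superimposed pairs (L1[i][j], L2[i][j]), row by row (rows and columns indexed from 0):
row 0: (1,1) (3,3) (4,4) (0,0) (2,2)
row 1: (3,2) (2,0) (1,3) (4,1) (0,4)
row 2: (2,4) (0,1) (3,0) (1,2) (4,3)
row 3: (0,3) (4,2) (2,1) (3,4) (1,0)
row 4: (4,0) (1,4) (0,2) (2,3) (3,1)
Orthogonality requires all 25 pairs distinct.
Check by first coordinate: for each symbol s of L1, list the L2 entries in the n cells where L1 = s; they must all differ.
  L1 = 0: L2 entries (in reading order) 0, 4, 1, 3, 2 — all 5 distinct ✓
  L1 = 1: L2 entries (in reading order) 1, 3, 2, 0, 4 — all 5 distinct ✓
  L1 = 2: L2 entries (in reading order) 2, 0, 4, 1, 3 — all 5 distinct ✓
  L1 = 3: L2 entries (in reading order) 3, 2, 0, 4, 1 — all 5 distinct ✓
  L1 = 4: L2 entries (in reading order) 4, 1, 3, 2, 0 — all 5 distinct ✓
Every symbol of L1 meets every symbol of L2 exactly once, so all 25 pairs are distinct (25 of 25).
Conclusion: YES.

YES


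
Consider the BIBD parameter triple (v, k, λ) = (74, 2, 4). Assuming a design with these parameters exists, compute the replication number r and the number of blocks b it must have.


Any 2-(v, k, λ) BIBD satisfies two necessary conditions:
  (i)  Each point sits in r blocks, and counting incidences through any fixed point gives r(k − 1) = λ(v − 1), so r = λ(v − 1)/(k − 1).
  (ii) Total incidences bk = vr, so b = vr/k.
Step 1: r = λ(v − 1)/(k − 1) = 4·(74 − 1)/(2 − 1) = 4·73/1 = 292/1 = 292.
Step 2: b = vr/k = 74·292/2 = 21608/2 = 10804.
Check integrality: r = 292 ∈ Z ✓, b = 10804 ∈ Z ✓.
(These identities are necessary conditions: they determine r and b for any design with these parameters, but do not by themselves prove that one exists.)

r = 292, b = 10804.


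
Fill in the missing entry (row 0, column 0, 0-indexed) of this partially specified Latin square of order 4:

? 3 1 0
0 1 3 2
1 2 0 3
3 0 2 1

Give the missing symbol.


Row 0 contains symbols [0, 1, 3] — missing [2].
Column 0 contains symbols [0, 1, 3] — missing [2].
The missing symbol must appear in both missing sets; intersection = [2].
Therefore the hidden value is 2.

Missing value = 2.


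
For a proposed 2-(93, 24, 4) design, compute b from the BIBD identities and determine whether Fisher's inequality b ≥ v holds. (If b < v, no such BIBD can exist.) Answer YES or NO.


b = λv(v − 1)/(k(k − 1)) = 4·93·92/(24·23) = 34224/552 = 62.
Compare with v = 93: b < v, so Fisher's inequality fails.

NO


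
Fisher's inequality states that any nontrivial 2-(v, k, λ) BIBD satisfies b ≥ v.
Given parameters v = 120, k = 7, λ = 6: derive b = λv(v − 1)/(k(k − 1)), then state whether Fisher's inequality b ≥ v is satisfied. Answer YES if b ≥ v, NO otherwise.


r = λ(v − 1)/(k − 1) = 6·119/6 = 119.
b = vr/k = 120·119/7 = 2040.
Fisher's inequality: b ≥ v ⇔ 2040 ≥ 120? YES.

YES


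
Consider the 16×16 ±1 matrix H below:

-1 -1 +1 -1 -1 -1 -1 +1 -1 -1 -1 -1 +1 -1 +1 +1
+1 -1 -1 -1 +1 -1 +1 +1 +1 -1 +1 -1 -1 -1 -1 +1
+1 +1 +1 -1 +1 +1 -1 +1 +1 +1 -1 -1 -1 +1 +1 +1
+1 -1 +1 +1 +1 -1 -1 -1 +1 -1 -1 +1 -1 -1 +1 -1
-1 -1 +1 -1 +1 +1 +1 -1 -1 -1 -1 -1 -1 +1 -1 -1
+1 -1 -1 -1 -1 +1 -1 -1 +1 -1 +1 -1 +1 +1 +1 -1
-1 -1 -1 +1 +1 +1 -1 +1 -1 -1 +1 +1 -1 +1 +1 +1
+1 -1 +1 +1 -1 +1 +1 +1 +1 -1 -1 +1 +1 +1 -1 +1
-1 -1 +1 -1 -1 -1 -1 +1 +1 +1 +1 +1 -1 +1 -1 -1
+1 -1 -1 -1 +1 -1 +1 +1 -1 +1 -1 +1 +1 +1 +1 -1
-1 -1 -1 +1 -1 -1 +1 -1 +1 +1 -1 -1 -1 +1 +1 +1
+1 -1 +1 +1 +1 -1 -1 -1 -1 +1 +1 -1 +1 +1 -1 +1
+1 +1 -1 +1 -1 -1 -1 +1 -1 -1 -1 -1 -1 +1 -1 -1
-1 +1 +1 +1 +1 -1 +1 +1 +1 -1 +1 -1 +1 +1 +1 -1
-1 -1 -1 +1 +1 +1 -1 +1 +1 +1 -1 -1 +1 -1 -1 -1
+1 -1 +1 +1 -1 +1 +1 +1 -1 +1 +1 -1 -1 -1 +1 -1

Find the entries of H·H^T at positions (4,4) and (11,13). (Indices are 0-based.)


Row 4 of H: [-1, -1, 1, -1, 1, 1, 1, -1, -1, -1, -1, -1, -1, 1, -1, -1].
Row 11 of H: [1, -1, 1, 1, 1, -1, -1, -1, -1, 1, 1, -1, 1, 1, -1, 1].
Row 13 of H: [-1, 1, 1, 1, 1, -1, 1, 1, 1, -1, 1, -1, 1, 1, 1, -1].
(H·H^T)[4][4] = Σ_j H[4][j]·H[4][j] = (-1)² + (-1)² + (1)² + (-1)² + (1)² + (1)² + (1)² + (-1)² + (-1)² + (-1)² + (-1)² + (-1)² + (-1)² + (1)² + (-1)² + (-1)² = 1 + 1 + 1 + 1 + 1 + 1 + 1 + 1 + 1 + 1 + 1 + 1 + 1 + 1 + 1 + 1 = 16.
(H·H^T)[11][13] = Σ_j H[11][j]·H[13][j] = (1)·(-1) + (-1)·(1) + (1)·(1) + (1)·(1) + (1)·(1) + (-1)·(-1) + (-1)·(1) + (-1)·(1) + (-1)·(1) + (1)·(-1) + (1)·(1) + (-1)·(-1) + (1)·(1) + (1)·(1) + (-1)·(1) + (1)·(-1) = -1 + -1 + 1 + 1 + 1 + 1 + -1 + -1 + -1 + -1 + 1 + 1 + 1 + 1 + -1 + -1 = 0.
So rows 11 and 13 are orthogonal; the diagonal entry equals n = 16.

(4,4) entry = 16; (11,13) entry = 0.


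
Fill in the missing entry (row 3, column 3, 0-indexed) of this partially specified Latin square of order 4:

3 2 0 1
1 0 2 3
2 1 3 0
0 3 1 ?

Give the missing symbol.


Row 3 contains symbols [0, 1, 3] — missing [2].
Column 3 contains symbols [0, 1, 3] — missing [2].
The missing symbol must appear in both missing sets; intersection = [2].
Therefore the hidden value is 2.

Missing value = 2.


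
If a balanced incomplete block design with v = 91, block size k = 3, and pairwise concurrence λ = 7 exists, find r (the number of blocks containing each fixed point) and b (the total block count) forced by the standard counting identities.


Any 2-(v, k, λ) BIBD satisfies two necessary conditions:
  (i)  Each point sits in r blocks, and counting incidences through any fixed point gives r(k − 1) = λ(v − 1), so r = λ(v − 1)/(k − 1).
  (ii) Total incidences bk = vr, so b = vr/k.
Step 1: r = λ(v − 1)/(k − 1) = 7·(91 − 1)/(3 − 1) = 7·90/2 = 630/2 = 315.
Step 2: b = vr/k = 91·315/3 = 28665/3 = 9555.
Check integrality: r = 315 ∈ Z ✓, b = 9555 ∈ Z ✓.
(These identities are necessary conditions: they determine r and b for any design with these parameters, but do not by themselves prove that one exists.)

r = 315, b = 9555.


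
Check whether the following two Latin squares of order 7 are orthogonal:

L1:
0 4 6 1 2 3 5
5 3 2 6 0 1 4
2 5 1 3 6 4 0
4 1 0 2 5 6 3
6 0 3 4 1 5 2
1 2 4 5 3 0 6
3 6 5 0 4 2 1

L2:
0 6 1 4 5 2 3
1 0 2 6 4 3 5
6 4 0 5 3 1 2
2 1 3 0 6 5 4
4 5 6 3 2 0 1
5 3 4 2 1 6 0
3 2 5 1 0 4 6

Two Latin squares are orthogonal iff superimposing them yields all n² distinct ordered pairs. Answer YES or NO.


Form the n² = 49 superimposed pairs (L1[i][j], L2[i][j]), row by row (rows and columns indexed from 0):
row 0: (0,0) (4,6) (6,1) (1,4) (2,5) (3,2) (5,3)
row 1: (5,1) (3,0) (2,2) (6,6) (0,4) (1,3) (4,5)
row 2: (2,6) (5,4) (1,0) (3,5) (6,3) (4,1) (0,2)
row 3: (4,2) (1,1) (0,3) (2,0) (5,6) (6,5) (3,4)
row 4: (6,4) (0,5) (3,6) (4,3) (1,2) (5,0) (2,1)
row 5: (1,5) (2,3) (4,4) (5,2) (3,1) (0,6) (6,0)
row 6: (3,3) (6,2) (5,5) (0,1) (4,0) (2,4) (1,6)
Orthogonality requires all 49 pairs distinct.
Check by first coordinate: for each symbol s of L1, list the L2 entries in the n cells where L1 = s; they must all differ.
  L1 = 0: L2 entries (in reading order) 0, 4, 2, 3, 5, 6, 1 — all 7 distinct ✓
  L1 = 1: L2 entries (in reading order) 4, 3, 0, 1, 2, 5, 6 — all 7 distinct ✓
  L1 = 2: L2 entries (in reading order) 5, 2, 6, 0, 1, 3, 4 — all 7 distinct ✓
  L1 = 3: L2 entries (in reading order) 2, 0, 5, 4, 6, 1, 3 — all 7 distinct ✓
  L1 = 4: L2 entries (in reading order) 6, 5, 1, 2, 3, 4, 0 — all 7 distinct ✓
  L1 = 5: L2 entries (in reading order) 3, 1, 4, 6, 0, 2, 5 — all 7 distinct ✓
  L1 = 6: L2 entries (in reading order) 1, 6, 3, 5, 4, 0, 2 — all 7 distinct ✓
Every symbol of L1 meets every symbol of L2 exactly once, so all 49 pairs are distinct (49 of 49).
Conclusion: YES.

YES


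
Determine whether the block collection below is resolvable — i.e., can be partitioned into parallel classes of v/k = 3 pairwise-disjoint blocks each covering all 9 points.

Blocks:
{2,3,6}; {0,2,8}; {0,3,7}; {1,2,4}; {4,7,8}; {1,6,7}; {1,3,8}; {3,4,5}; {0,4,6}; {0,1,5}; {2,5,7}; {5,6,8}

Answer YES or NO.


v = 9, block size k = 3, number of blocks = 12.
For resolvability, blocks must partition into parallel classes of size v/k = 3.
Total blocks must therefore be a multiple of 3: 12 = 3·4 + 0 ⇒ divisible ✓.
Greedy packing gives 4 candidate class(es). Each should be a full parallel class (size 3, covers all 9 points).
  Class 1 (3 blocks): {2,3,6}; {4,7,8}; {0,1,5}. Points covered: [0, 1, 2, 3, 4, 5, 6, 7, 8].
  Class 2 (3 blocks): {0,2,8}; {1,6,7}; {3,4,5}. Points covered: [0, 1, 2, 3, 4, 5, 6, 7, 8].
  Class 3 (3 blocks): {0,3,7}; {1,2,4}; {5,6,8}. Points covered: [0, 1, 2, 3, 4, 5, 6, 7, 8].
  Class 4 (3 blocks): {1,3,8}; {0,4,6}; {2,5,7}. Points covered: [0, 1, 2, 3, 4, 5, 6, 7, 8].
All classes full (size 3)? YES. All classes cover every point? YES.
Resolvable? YES.

YES


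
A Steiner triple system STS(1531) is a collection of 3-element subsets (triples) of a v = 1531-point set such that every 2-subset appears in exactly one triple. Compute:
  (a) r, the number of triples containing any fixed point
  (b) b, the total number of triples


An STS(v) is a 2-(v, 3, 1) BIBD: block size k = 3, λ = 1.
Replication: r(k − 1) = λ(v − 1) ⇒ r·2 = 1531 − 1 = 1530 ⇒ r = 765.
Block count: b = v(v − 1)/6 = 1531·1530/6 = 2342430/6 = 390405.
(Check via bk = vr: 390405·3 = 1171215 = 1531·765 = 1171215 ✓.)

r = 765, b = 390405.


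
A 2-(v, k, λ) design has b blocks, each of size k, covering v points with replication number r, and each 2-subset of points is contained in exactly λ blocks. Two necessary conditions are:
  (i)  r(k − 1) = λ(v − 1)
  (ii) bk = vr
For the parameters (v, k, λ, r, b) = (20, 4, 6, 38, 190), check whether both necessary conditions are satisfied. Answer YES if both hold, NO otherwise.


Condition (i): r(k − 1) = 38·3 = 114; λ(v − 1) = 6·19 = 114. Match? YES.
Condition (ii): bk = 190·4 = 760; vr = 20·38 = 760. Match? YES.
Both conditions hold? YES.

YES


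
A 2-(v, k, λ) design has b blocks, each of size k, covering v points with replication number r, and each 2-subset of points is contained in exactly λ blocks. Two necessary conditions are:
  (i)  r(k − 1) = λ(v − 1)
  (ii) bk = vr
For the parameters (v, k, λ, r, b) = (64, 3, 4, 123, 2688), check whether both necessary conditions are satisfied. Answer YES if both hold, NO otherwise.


Condition (i): r(k − 1) = 123·2 = 246; λ(v − 1) = 4·63 = 252. Match? NO.
Condition (ii): bk = 2688·3 = 8064; vr = 64·123 = 7872. Match? NO.
Both conditions hold? NO.

NO


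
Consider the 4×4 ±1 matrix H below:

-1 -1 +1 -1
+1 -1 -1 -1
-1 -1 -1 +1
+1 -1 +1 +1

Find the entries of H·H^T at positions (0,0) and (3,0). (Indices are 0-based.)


Row 0 of H: [-1, -1, 1, -1].
Row 3 of H: [1, -1, 1, 1].
(H·H^T)[0][0] = Σ_j H[0][j]·H[0][j] = (-1)² + (-1)² + (1)² + (-1)² = 1 + 1 + 1 + 1 = 4.
(H·H^T)[3][0] = Σ_j H[3][j]·H[0][j] = (1)·(-1) + (-1)·(-1) + (1)·(1) + (1)·(-1) = -1 + 1 + 1 + -1 = 0.
So rows 3 and 0 are orthogonal; the diagonal entry equals n = 4.

(0,0) entry = 4; (3,0) entry = 0.


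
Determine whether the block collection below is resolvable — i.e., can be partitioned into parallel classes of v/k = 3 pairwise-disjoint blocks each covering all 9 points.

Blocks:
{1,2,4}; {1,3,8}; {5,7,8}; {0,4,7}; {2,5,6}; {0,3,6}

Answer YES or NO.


v = 9, block size k = 3, number of blocks = 6.
For resolvability, blocks must partition into parallel classes of size v/k = 3.
Total blocks must therefore be a multiple of 3: 6 = 3·2 + 0 ⇒ divisible ✓.
Greedy packing gives 2 candidate class(es). Each should be a full parallel class (size 3, covers all 9 points).
  Class 1 (3 blocks): {1,2,4}; {5,7,8}; {0,3,6}. Points covered: [0, 1, 2, 3, 4, 5, 6, 7, 8].
  Class 2 (3 blocks): {1,3,8}; {0,4,7}; {2,5,6}. Points covered: [0, 1, 2, 3, 4, 5, 6, 7, 8].
All classes full (size 3)? YES. All classes cover every point? YES.
Resolvable? YES.

YES


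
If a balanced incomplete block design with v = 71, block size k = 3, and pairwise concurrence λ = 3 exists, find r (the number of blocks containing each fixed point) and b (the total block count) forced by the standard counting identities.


Any 2-(v, k, λ) BIBD satisfies two necessary conditions:
  (i)  Each point sits in r blocks, and counting incidences through any fixed point gives r(k − 1) = λ(v − 1), so r = λ(v − 1)/(k − 1).
  (ii) Total incidences bk = vr, so b = vr/k.
Step 1: r = λ(v − 1)/(k − 1) = 3·(71 − 1)/(3 − 1) = 3·70/2 = 210/2 = 105.
Step 2: b = vr/k = 71·105/3 = 7455/3 = 2485.
Check integrality: r = 105 ∈ Z ✓, b = 2485 ∈ Z ✓.
(These identities are necessary conditions: they determine r and b for any design with these parameters, but do not by themselves prove that one exists.)

r = 105, b = 2485.


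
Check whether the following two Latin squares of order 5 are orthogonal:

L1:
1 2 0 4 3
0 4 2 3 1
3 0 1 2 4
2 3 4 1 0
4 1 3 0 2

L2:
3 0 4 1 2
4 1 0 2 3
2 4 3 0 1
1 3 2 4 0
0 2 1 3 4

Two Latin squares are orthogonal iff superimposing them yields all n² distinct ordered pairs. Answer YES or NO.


Form the n² = 25 superimposed pairs (L1[i][j], L2[i][j]), row by row (rows and columns indexed from 0):
row 0: (1,3) (2,0) (0,4) (4,1) (3,2)
row 1: (0,4) (4,1) (2,0) (3,2) (1,3)
row 2: (3,2) (0,4) (1,3) (2,0) (4,1)
row 3: (2,1) (3,3) (4,2) (1,4) (0,0)
row 4: (4,0) (1,2) (3,1) (0,3) (2,4)
Orthogonality requires all 25 pairs distinct.
But the pair (0,4) repeats: cell (0,2) has L1 = 0, L2 = 4, and cell (1,0) has L1 = 0, L2 = 4.
A repeated pair means some other pair never occurs (only 15 distinct pairs out of 25), so the squares are not orthogonal.
Conclusion: NO.

NO


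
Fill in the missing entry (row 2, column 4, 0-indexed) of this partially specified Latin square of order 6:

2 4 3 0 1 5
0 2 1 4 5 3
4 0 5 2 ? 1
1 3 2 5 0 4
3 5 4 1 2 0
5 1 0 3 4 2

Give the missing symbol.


Row 2 contains symbols [0, 1, 2, 4, 5] — missing [3].
Column 4 contains symbols [0, 1, 2, 4, 5] — missing [3].
The missing symbol must appear in both missing sets; intersection = [3].
Therefore the hidden value is 3.

Missing value = 3.


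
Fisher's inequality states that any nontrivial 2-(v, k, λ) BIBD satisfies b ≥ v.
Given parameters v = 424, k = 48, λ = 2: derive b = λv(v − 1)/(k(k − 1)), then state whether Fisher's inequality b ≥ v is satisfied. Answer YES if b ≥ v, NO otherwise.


r = λ(v − 1)/(k − 1) = 2·423/47 = 18.
b = vr/k = 424·18/48 = 159.
Fisher's inequality: b ≥ v ⇔ 159 ≥ 424? NO.

NO


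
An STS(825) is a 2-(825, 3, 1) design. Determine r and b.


An STS(v) is a 2-(v, 3, 1) BIBD: block size k = 3, λ = 1.
Replication: r(k − 1) = λ(v − 1) ⇒ r·2 = 825 − 1 = 824 ⇒ r = 412.
Block count: bk = vr ⇒ b·3 = 825·412 = 339900 ⇒ b = 113300.

r = 412, b = 113300.


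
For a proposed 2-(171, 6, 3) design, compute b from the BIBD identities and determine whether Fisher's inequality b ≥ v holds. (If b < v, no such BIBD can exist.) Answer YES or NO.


r = λ(v − 1)/(k − 1) = 3·170/5 = 102.
b = vr/k = 171·102/6 = 2907.
Fisher's inequality: b ≥ v ⇔ 2907 ≥ 171? YES.

YES


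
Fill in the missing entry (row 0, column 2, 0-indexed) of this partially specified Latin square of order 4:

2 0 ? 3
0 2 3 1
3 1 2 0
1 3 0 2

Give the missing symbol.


Row 0 contains symbols [0, 2, 3] — missing [1].
Column 2 contains symbols [0, 2, 3] — missing [1].
The missing symbol must appear in both missing sets; intersection = [1].
Therefore the hidden value is 1.

Missing value = 1.


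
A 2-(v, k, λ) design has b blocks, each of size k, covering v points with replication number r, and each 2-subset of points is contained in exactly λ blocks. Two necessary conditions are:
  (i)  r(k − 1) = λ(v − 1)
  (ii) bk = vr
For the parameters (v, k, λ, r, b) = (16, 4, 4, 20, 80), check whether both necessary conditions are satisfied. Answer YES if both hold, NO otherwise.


Condition (i): r(k − 1) = 20·3 = 60; λ(v − 1) = 4·15 = 60. Match? YES.
Condition (ii): bk = 80·4 = 320; vr = 16·20 = 320. Match? YES.
Both conditions hold? YES.

YES


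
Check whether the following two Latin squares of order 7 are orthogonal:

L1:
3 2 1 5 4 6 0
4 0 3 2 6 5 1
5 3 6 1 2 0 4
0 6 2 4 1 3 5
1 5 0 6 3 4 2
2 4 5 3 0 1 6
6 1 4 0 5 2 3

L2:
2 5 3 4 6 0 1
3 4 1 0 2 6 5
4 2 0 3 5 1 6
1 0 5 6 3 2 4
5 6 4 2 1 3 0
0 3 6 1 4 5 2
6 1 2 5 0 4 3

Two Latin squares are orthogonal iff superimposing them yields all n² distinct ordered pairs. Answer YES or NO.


Form the n² = 49 superimposed pairs (L1[i][j], L2[i][j]), row by row (rows and columns indexed from 0):
row 0: (3,2) (2,5) (1,3) (5,4) (4,6) (6,0) (0,1)
row 1: (4,3) (0,4) (3,1) (2,0) (6,2) (5,6) (1,5)
row 2: (5,4) (3,2) (6,0) (1,3) (2,5) (0,1) (4,6)
row 3: (0,1) (6,0) (2,5) (4,6) (1,3) (3,2) (5,4)
row 4: (1,5) (5,6) (0,4) (6,2) (3,1) (4,3) (2,0)
row 5: (2,0) (4,3) (5,6) (3,1) (0,4) (1,5) (6,2)
row 6: (6,6) (1,1) (4,2) (0,5) (5,0) (2,4) (3,3)
Orthogonality requires all 49 pairs distinct.
But the pair (5,4) repeats: cell (0,3) has L1 = 5, L2 = 4, and cell (2,0) has L1 = 5, L2 = 4.
A repeated pair means some other pair never occurs (only 21 distinct pairs out of 49), so the squares are not orthogonal.
Conclusion: NO.

NO


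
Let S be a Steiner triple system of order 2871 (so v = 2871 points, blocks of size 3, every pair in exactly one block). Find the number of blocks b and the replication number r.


An STS(v) is a 2-(v, 3, 1) BIBD: block size k = 3, λ = 1.
Replication: r(k − 1) = λ(v − 1) ⇒ r·2 = 2871 − 1 = 2870 ⇒ r = 1435.
Block count: bk = vr ⇒ b·3 = 2871·1435 = 4119885 ⇒ b = 1373295.
(Check via b = v(v − 1)/6 = 2871·2870/6 = 8239770/6 = 1373295.)

r = 1435, b = 1373295.


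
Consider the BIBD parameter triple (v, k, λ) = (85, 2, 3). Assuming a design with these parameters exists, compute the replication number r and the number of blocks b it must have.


Any 2-(v, k, λ) BIBD satisfies two necessary conditions:
  (i)  Each point sits in r blocks, and counting incidences through any fixed point gives r(k − 1) = λ(v − 1), so r = λ(v − 1)/(k − 1).
  (ii) Total incidences bk = vr, so b = vr/k.
Step 1: r = λ(v − 1)/(k − 1) = 3·(85 − 1)/(2 − 1) = 3·84/1 = 252/1 = 252.
Step 2: b = vr/k = 85·252/2 = 21420/2 = 10710.
Check integrality: r = 252 ∈ Z ✓, b = 10710 ∈ Z ✓.
(These identities are necessary conditions: they determine r and b for any design with these parameters, but do not by themselves prove that one exists.)

r = 252, b = 10710.


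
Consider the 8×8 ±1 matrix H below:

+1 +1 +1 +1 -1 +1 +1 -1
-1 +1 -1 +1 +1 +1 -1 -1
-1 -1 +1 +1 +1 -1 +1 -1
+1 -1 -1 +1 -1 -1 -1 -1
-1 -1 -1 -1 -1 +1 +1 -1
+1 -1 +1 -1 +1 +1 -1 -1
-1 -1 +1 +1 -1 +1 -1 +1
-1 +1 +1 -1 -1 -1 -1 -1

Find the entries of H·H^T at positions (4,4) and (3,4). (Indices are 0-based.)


Row 3 of H: [1, -1, -1, 1, -1, -1, -1, -1].
Row 4 of H: [-1, -1, -1, -1, -1, 1, 1, -1].
(H·H^T)[4][4] = Σ_j H[4][j]·H[4][j] = (-1)² + (-1)² + (-1)² + (-1)² + (-1)² + (1)² + (1)² + (-1)² = 1 + 1 + 1 + 1 + 1 + 1 + 1 + 1 = 8.
(H·H^T)[3][4] = Σ_j H[3][j]·H[4][j] = (1)·(-1) + (-1)·(-1) + (-1)·(-1) + (1)·(-1) + (-1)·(-1) + (-1)·(1) + (-1)·(1) + (-1)·(-1) = -1 + 1 + 1 + -1 + 1 + -1 + -1 + 1 = 0.
So rows 3 and 4 are orthogonal; the diagonal entry equals n = 8.

(4,4) entry = 8; (3,4) entry = 0.


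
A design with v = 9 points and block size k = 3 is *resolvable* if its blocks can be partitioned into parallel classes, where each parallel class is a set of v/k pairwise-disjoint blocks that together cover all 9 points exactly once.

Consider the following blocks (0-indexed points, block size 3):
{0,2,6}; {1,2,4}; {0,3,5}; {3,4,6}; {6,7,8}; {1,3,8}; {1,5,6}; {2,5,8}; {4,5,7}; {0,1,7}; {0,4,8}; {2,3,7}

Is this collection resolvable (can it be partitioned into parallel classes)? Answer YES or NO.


v = 9, block size k = 3, number of blocks = 12.
For resolvability, blocks must partition into parallel classes of size v/k = 3.
Total blocks must therefore be a multiple of 3: 12 = 3·4 + 0 ⇒ divisible ✓.
Greedy packing gives 4 candidate class(es). Each should be a full parallel class (size 3, covers all 9 points).
  Class 1 (3 blocks): {0,2,6}; {1,3,8}; {4,5,7}. Points covered: [0, 1, 2, 3, 4, 5, 6, 7, 8].
  Class 2 (3 blocks): {1,2,4}; {0,3,5}; {6,7,8}. Points covered: [0, 1, 2, 3, 4, 5, 6, 7, 8].
  Class 3 (3 blocks): {3,4,6}; {2,5,8}; {0,1,7}. Points covered: [0, 1, 2, 3, 4, 5, 6, 7, 8].
  Class 4 (3 blocks): {1,5,6}; {0,4,8}; {2,3,7}. Points covered: [0, 1, 2, 3, 4, 5, 6, 7, 8].
All classes full (size 3)? YES. All classes cover every point? YES.
Resolvable? YES.

YES


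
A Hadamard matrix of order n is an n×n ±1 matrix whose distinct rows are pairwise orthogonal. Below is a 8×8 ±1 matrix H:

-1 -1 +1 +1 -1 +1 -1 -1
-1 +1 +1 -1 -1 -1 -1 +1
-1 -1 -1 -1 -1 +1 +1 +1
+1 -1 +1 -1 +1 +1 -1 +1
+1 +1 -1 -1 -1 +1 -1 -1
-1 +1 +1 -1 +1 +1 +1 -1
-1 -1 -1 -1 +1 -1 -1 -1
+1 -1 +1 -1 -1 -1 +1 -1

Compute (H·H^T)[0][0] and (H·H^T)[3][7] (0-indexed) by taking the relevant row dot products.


Row 0 of H: [-1, -1, 1, 1, -1, 1, -1, -1].
Row 3 of H: [1, -1, 1, -1, 1, 1, -1, 1].
Row 7 of H: [1, -1, 1, -1, -1, -1, 1, -1].
(H·H^T)[0][0] = Σ_j H[0][j]·H[0][j] = (-1)² + (-1)² + (1)² + (1)² + (-1)² + (1)² + (-1)² + (-1)² = 1 + 1 + 1 + 1 + 1 + 1 + 1 + 1 = 8.
(H·H^T)[3][7] = Σ_j H[3][j]·H[7][j] = (1)·(1) + (-1)·(-1) + (1)·(1) + (-1)·(-1) + (1)·(-1) + (1)·(-1) + (-1)·(1) + (1)·(-1) = 1 + 1 + 1 + 1 + -1 + -1 + -1 + -1 = 0.
So rows 3 and 7 are orthogonal; the diagonal entry equals n = 8.

(0,0) entry = 8; (3,7) entry = 0.


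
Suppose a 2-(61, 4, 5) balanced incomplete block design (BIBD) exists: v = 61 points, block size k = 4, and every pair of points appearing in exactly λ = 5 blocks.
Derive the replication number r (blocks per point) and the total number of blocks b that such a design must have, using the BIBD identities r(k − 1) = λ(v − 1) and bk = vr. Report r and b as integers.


Any 2-(v, k, λ) BIBD satisfies two necessary conditions:
  (i)  Each point sits in r blocks, and counting incidences through any fixed point gives r(k − 1) = λ(v − 1), so r = λ(v − 1)/(k − 1).
  (ii) Total incidences bk = vr, so b = vr/k.
Step 1: r = λ(v − 1)/(k − 1) = 5·(61 − 1)/(4 − 1) = 5·60/3 = 300/3 = 100.
Step 2: b = vr/k = 61·100/4 = 6100/4 = 1525.
Check integrality: r = 100 ∈ Z ✓, b = 1525 ∈ Z ✓.
(These identities are necessary conditions: they determine r and b for any design with these parameters, but do not by themselves prove that one exists.)

r = 100, b = 1525.


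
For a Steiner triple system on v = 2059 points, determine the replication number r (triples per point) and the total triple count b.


An STS(v) is a 2-(v, 3, 1) BIBD: block size k = 3, λ = 1.
Replication: r(k − 1) = λ(v − 1) ⇒ r·2 = 2059 − 1 = 2058 ⇒ r = 1029.
Block count: b = v(v − 1)/6 = 2059·2058/6 = 4237422/6 = 706237.

r = 1029, b = 706237.


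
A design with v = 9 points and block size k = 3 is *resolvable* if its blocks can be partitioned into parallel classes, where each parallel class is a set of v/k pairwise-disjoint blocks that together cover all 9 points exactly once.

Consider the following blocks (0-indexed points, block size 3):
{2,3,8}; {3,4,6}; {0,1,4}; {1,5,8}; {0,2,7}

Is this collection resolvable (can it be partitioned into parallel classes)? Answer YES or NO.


v = 9, block size k = 3, number of blocks = 5.
For resolvability, blocks must partition into parallel classes of size v/k = 3.
Total blocks must therefore be a multiple of 3: 5 = 3·1 + 2 ⇒ not divisible ✗.
Resolvable? NO.

NO


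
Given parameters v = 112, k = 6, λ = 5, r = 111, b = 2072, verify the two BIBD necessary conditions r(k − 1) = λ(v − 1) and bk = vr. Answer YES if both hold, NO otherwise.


Condition (i): r(k − 1) = 111·5 = 555; λ(v − 1) = 5·111 = 555. Match? YES.
Condition (ii): bk = 2072·6 = 12432; vr = 112·111 = 12432. Match? YES.
Both conditions hold? YES.

YES


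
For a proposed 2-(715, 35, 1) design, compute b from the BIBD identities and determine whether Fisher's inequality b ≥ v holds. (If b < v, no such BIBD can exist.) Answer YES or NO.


b = λv(v − 1)/(k(k − 1)) = 1·715·714/(35·34) = 510510/1190 = 429.
Compare with v = 715: b < v, so Fisher's inequality fails.

NO


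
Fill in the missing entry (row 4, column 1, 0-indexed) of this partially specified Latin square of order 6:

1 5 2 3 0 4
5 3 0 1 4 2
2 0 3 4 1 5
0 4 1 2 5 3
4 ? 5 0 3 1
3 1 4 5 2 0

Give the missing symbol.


Row 4 contains symbols [0, 1, 3, 4, 5] — missing [2].
Column 1 contains symbols [0, 1, 3, 4, 5] — missing [2].
The missing symbol must appear in both missing sets; intersection = [2].
Therefore the hidden value is 2.

Missing value = 2.


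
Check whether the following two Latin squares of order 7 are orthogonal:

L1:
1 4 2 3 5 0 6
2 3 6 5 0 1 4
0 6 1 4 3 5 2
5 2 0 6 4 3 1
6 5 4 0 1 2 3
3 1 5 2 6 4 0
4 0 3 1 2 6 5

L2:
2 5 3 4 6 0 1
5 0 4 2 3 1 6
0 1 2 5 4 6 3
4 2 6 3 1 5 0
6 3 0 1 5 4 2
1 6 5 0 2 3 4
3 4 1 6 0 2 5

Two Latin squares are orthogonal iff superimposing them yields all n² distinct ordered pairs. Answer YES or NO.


Form the n² = 49 superimposed pairs (L1[i][j], L2[i][j]), row by row (rows and columns indexed from 0):
row 0: (1,2) (4,5) (2,3) (3,4) (5,6) (0,0) (6,1)
row 1: (2,5) (3,0) (6,4) (5,2) (0,3) (1,1) (4,6)
row 2: (0,0) (6,1) (1,2) (4,5) (3,4) (5,6) (2,3)
row 3: (5,4) (2,2) (0,6) (6,3) (4,1) (3,5) (1,0)
row 4: (6,6) (5,3) (4,0) (0,1) (1,5) (2,4) (3,2)
row 5: (3,1) (1,6) (5,5) (2,0) (6,2) (4,3) (0,4)
row 6: (4,3) (0,4) (3,1) (1,6) (2,0) (6,2) (5,5)
Orthogonality requires all 49 pairs distinct.
But the pair (0,0) repeats: cell (0,5) has L1 = 0, L2 = 0, and cell (2,0) has L1 = 0, L2 = 0.
A repeated pair means some other pair never occurs (only 35 distinct pairs out of 49), so the squares are not orthogonal.
Conclusion: NO.

NO


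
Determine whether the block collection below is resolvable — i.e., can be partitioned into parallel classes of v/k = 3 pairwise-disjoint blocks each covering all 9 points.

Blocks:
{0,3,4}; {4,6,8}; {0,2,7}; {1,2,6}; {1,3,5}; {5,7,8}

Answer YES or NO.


v = 9, block size k = 3, number of blocks = 6.
For resolvability, blocks must partition into parallel classes of size v/k = 3.
Total blocks must therefore be a multiple of 3: 6 = 3·2 + 0 ⇒ divisible ✓.
Greedy packing gives 2 candidate class(es). Each should be a full parallel class (size 3, covers all 9 points).
  Class 1 (3 blocks): {0,3,4}; {1,2,6}; {5,7,8}. Points covered: [0, 1, 2, 3, 4, 5, 6, 7, 8].
  Class 2 (3 blocks): {4,6,8}; {0,2,7}; {1,3,5}. Points covered: [0, 1, 2, 3, 4, 5, 6, 7, 8].
All classes full (size 3)? YES. All classes cover every point? YES.
Resolvable? YES.

YES
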